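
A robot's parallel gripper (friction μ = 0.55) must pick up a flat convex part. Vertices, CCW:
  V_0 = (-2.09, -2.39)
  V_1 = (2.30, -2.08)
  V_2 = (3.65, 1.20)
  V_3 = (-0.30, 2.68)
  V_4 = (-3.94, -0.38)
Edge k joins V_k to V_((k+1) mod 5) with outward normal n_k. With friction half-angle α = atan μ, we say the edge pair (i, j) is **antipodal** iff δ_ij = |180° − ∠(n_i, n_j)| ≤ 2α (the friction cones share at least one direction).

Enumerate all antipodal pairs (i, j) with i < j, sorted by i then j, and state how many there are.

α = atan 0.55 = 28.81°;  2α = 57.62°
n_0 = (+0.0704, -0.9975)
n_1 = (+0.9247, -0.3806)
n_2 = (+0.3509, +0.9364)
n_3 = (-0.6435, +0.7655)
n_4 = (-0.7358, -0.6772)
  (0,1): δ = 116.41°  ·
  (0,2): δ = 24.58°  ✓
  (0,3): δ = 36.01°  ✓
  (0,4): δ = 128.59°  ·
  (1,2): δ = 88.17°  ·
  (1,3): δ = 27.58°  ✓
  (1,4): δ = 65.00°  ·
  (2,3): δ = 119.41°  ·
  (2,4): δ = 26.83°  ✓
  (3,4): δ = 87.43°  ·
antipodal pairs: 4

count = 4; pairs: (0,2), (0,3), (1,3), (2,4)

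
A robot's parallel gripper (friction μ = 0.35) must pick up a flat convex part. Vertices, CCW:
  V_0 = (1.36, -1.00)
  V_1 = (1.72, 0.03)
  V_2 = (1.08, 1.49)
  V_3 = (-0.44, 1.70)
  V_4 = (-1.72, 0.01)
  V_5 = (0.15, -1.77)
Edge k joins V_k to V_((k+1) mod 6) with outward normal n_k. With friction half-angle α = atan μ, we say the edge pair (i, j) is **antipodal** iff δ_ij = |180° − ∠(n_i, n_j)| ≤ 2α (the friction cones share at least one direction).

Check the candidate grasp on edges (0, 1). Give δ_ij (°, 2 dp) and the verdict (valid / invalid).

δ = 137.06°, invalid

α = atan 0.35 = 19.29°;  2α = 38.58°
edge 0: e_0 = (+0.36, +1.03);  n_0 = (+0.9440, -0.3299)
edge 1: e_1 = (-0.64, +1.46);  n_1 = (+0.9159, +0.4015)
∠(n_0, n_1) = 42.94°
δ = |180° − 42.94°| = 137.06°
137.06° > 2α = 38.58°  →  invalid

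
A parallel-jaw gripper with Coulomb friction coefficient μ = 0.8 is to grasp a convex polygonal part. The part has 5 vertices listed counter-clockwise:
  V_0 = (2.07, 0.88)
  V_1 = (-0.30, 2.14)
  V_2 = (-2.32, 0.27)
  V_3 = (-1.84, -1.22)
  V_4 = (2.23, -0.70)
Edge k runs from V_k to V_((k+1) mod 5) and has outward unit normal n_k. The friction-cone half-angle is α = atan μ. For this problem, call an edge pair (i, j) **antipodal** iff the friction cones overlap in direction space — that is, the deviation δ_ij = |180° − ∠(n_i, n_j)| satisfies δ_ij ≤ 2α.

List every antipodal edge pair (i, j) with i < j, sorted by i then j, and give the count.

count = 5; pairs: (0,2), (0,3), (1,3), (1,4), (2,4)

α = atan 0.8 = 38.66°;  2α = 77.32°
n_0 = (+0.4694, +0.8830)
n_1 = (-0.6793, +0.7338)
n_2 = (-0.9518, -0.3066)
n_3 = (+0.1267, -0.9919)
n_4 = (+0.9949, +0.1008)
  (0,1): δ = 109.21°  ·
  (0,2): δ = 44.15°  ✓
  (0,3): δ = 35.28°  ✓
  (0,4): δ = 123.78°  ·
  (1,2): δ = 114.94°  ·
  (1,3): δ = 35.51°  ✓
  (1,4): δ = 52.99°  ✓
  (2,3): δ = 100.58°  ·
  (2,4): δ = 12.07°  ✓
  (3,4): δ = 91.50°  ·
antipodal pairs: 5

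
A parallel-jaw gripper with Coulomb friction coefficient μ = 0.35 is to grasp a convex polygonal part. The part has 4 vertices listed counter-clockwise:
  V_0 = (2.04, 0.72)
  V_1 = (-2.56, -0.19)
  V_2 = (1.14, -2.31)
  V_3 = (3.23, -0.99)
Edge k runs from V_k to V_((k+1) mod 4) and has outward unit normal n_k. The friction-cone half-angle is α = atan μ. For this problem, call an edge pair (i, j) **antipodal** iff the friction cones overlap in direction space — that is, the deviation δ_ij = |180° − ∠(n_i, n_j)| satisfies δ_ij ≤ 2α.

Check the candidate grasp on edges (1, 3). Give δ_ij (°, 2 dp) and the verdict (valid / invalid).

α = atan 0.35 = 19.29°;  2α = 38.58°
edge 1: e_1 = (+3.70, -2.12);  n_1 = (-0.4971, -0.8677)
edge 3: e_3 = (-1.19, +1.71);  n_3 = (+0.8208, +0.5712)
∠(n_1, n_3) = 154.65°
δ = |180° − 154.65°| = 25.35°
25.35° ≤ 2α = 38.58°  →  valid

δ = 25.35°, valid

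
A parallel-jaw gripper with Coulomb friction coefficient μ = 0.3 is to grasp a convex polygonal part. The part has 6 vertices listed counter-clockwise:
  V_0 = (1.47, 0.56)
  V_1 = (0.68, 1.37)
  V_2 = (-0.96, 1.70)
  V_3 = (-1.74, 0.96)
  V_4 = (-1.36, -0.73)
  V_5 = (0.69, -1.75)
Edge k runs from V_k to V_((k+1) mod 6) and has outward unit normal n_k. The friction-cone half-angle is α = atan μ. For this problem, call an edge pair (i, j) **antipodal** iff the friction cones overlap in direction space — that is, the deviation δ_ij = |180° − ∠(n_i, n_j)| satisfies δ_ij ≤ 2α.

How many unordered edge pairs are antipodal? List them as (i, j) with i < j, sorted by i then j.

count = 5; pairs: (0,3), (0,4), (1,4), (2,5), (3,5)

α = atan 0.3 = 16.70°;  2α = 33.40°
n_0 = (+0.7159, +0.6982)
n_1 = (+0.1973, +0.9804)
n_2 = (-0.6883, +0.7255)
n_3 = (-0.9756, -0.2194)
n_4 = (-0.4455, -0.8953)
n_5 = (+0.9474, -0.3199)
  (0,1): δ = 145.66°  ·
  (0,2): δ = 90.79°  ·
  (0,3): δ = 31.61°  ✓
  (0,4): δ = 19.26°  ✓
  (0,5): δ = 117.06°  ·
  (1,2): δ = 125.13°  ·
  (1,3): δ = 65.95°  ·
  (1,4): δ = 15.08°  ✓
  (1,5): δ = 82.72°  ·
  (2,3): δ = 120.82°  ·
  (2,4): δ = 69.95°  ·
  (2,5): δ = 27.85°  ✓
  (3,4): δ = 129.13°  ·
  (3,5): δ = 31.33°  ✓
  (4,5): δ = 82.20°  ·
antipodal pairs: 5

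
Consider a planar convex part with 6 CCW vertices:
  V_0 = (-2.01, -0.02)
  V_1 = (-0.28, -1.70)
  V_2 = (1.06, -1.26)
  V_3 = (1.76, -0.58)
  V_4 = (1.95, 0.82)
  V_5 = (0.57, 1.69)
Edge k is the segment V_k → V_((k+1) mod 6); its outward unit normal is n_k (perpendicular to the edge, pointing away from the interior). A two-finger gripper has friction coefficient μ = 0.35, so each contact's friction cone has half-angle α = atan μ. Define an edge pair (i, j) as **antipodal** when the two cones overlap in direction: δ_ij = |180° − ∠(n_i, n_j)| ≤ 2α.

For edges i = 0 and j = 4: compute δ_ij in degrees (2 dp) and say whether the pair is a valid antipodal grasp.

δ = 11.93°, valid

α = atan 0.35 = 19.29°;  2α = 38.58°
edge 0: e_0 = (+1.73, -1.68);  n_0 = (-0.6967, -0.7174)
edge 4: e_4 = (-1.38, +0.87);  n_4 = (+0.5333, +0.8459)
∠(n_0, n_4) = 168.07°
δ = |180° − 168.07°| = 11.93°
11.93° ≤ 2α = 38.58°  →  valid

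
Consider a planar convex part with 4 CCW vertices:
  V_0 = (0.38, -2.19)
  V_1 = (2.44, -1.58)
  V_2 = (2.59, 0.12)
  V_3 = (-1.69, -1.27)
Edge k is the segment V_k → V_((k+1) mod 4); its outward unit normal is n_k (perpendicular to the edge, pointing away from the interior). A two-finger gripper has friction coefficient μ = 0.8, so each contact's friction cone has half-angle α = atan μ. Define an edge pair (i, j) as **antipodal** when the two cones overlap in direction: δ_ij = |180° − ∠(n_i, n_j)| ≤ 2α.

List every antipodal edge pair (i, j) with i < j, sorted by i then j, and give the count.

α = atan 0.8 = 38.66°;  2α = 77.32°
n_0 = (+0.2839, -0.9588)
n_1 = (+0.9961, -0.0879)
n_2 = (-0.3089, +0.9511)
n_3 = (-0.4061, -0.9138)
  (0,1): δ = 111.54°  ·
  (0,2): δ = 1.50°  ✓
  (0,3): δ = 139.54°  ·
  (1,2): δ = 66.97°  ✓
  (1,3): δ = 71.08°  ✓
  (2,3): δ = 41.95°  ✓
antipodal pairs: 4

count = 4; pairs: (0,2), (1,2), (1,3), (2,3)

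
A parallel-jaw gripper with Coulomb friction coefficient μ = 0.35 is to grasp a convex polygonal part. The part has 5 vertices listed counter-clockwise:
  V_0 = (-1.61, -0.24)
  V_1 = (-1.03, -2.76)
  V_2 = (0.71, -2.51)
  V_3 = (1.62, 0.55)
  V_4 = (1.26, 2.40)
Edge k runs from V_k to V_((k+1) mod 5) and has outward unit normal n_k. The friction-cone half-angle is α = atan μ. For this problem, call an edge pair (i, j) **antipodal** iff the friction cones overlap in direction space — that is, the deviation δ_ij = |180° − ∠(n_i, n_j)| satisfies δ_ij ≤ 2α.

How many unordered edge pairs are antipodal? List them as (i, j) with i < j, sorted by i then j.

count = 4; pairs: (0,2), (0,3), (1,4), (2,4)

α = atan 0.35 = 19.29°;  2α = 38.58°
n_0 = (-0.9745, -0.2243)
n_1 = (+0.1422, -0.9898)
n_2 = (+0.9585, -0.2850)
n_3 = (+0.9816, +0.1910)
n_4 = (-0.6770, +0.7360)
  (0,1): δ = 94.79°  ·
  (0,2): δ = 29.52°  ✓
  (0,3): δ = 1.95°  ✓
  (0,4): δ = 119.65°  ·
  (1,2): δ = 114.74°  ·
  (1,3): δ = 87.16°  ·
  (1,4): δ = 34.43°  ✓
  (2,3): δ = 152.43°  ·
  (2,4): δ = 30.83°  ✓
  (3,4): δ = 58.40°  ·
antipodal pairs: 4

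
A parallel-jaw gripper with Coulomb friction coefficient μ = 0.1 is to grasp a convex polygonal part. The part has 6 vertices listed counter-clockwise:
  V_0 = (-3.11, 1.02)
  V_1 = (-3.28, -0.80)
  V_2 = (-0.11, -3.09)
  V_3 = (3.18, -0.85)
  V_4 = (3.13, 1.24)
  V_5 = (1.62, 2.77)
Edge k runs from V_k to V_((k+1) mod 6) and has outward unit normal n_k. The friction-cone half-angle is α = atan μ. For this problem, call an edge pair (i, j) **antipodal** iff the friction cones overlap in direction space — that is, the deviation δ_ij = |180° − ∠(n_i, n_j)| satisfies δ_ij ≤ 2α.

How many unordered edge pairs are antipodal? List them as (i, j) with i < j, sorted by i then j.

count = 2; pairs: (0,3), (1,4)

α = atan 0.1 = 5.71°;  2α = 11.42°
n_0 = (-0.9957, +0.0930)
n_1 = (-0.5856, -0.8106)
n_2 = (+0.5628, -0.8266)
n_3 = (+0.9997, +0.0239)
n_4 = (+0.7117, +0.7024)
n_5 = (-0.3470, +0.9379)
  (0,1): δ = 120.51°  ·
  (0,2): δ = 50.41°  ·
  (0,3): δ = 6.71°  ✓
  (0,4): δ = 49.96°  ·
  (0,5): δ = 115.64°  ·
  (1,2): δ = 109.91°  ·
  (1,3): δ = 52.79°  ·
  (1,4): δ = 9.53°  ✓
  (1,5): δ = 56.15°  ·
  (2,3): δ = 122.88°  ·
  (2,4): δ = 79.63°  ·
  (2,5): δ = 13.95°  ·
  (3,4): δ = 136.75°  ·
  (3,5): δ = 71.07°  ·
  (4,5): δ = 114.32°  ·
antipodal pairs: 2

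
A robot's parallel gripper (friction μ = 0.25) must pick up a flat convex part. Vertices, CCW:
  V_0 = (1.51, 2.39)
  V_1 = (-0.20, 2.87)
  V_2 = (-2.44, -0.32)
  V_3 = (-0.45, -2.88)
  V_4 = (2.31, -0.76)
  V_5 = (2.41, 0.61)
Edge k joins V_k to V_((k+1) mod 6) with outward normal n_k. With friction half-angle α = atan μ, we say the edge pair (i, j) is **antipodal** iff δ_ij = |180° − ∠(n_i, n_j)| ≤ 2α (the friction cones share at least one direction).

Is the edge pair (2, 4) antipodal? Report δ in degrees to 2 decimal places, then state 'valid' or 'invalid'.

α = atan 0.25 = 14.04°;  2α = 28.07°
edge 2: e_2 = (+1.99, -2.56);  n_2 = (-0.7895, -0.6137)
edge 4: e_4 = (+0.10, +1.37);  n_4 = (+0.9973, -0.0728)
∠(n_2, n_4) = 137.97°
δ = |180° − 137.97°| = 42.03°
42.03° > 2α = 28.07°  →  invalid

δ = 42.03°, invalid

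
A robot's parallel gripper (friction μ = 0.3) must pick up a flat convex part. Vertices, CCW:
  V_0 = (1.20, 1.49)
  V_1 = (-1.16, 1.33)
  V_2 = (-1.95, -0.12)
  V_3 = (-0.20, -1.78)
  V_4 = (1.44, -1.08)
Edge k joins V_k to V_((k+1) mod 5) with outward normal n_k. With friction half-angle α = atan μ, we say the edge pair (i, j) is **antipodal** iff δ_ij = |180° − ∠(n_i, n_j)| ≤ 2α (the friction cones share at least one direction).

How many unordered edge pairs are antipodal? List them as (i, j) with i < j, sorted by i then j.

α = atan 0.3 = 16.70°;  2α = 33.40°
n_0 = (-0.0676, +0.9977)
n_1 = (-0.8781, +0.4784)
n_2 = (-0.6882, -0.7255)
n_3 = (+0.3926, -0.9197)
n_4 = (+0.9957, +0.0930)
  (0,1): δ = 122.46°  ·
  (0,2): δ = 47.37°  ·
  (0,3): δ = 19.24°  ✓
  (0,4): δ = 91.46°  ·
  (1,2): δ = 104.91°  ·
  (1,3): δ = 38.30°  ·
  (1,4): δ = 33.92°  ·
  (2,3): δ = 113.40°  ·
  (2,4): δ = 41.18°  ·
  (3,4): δ = 107.78°  ·
antipodal pairs: 1

count = 1; pairs: (0,3)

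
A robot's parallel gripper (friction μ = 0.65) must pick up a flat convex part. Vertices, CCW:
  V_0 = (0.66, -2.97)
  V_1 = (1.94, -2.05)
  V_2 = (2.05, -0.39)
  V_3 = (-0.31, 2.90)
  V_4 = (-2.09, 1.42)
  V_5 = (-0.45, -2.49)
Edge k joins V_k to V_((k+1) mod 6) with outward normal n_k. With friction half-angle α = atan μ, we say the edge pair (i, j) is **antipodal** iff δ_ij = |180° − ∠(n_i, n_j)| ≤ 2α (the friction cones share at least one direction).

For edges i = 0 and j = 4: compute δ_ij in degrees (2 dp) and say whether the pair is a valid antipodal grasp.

α = atan 0.65 = 33.02°;  2α = 66.05°
edge 0: e_0 = (+1.28, +0.92);  n_0 = (+0.5836, -0.8120)
edge 4: e_4 = (+1.64, -3.91);  n_4 = (-0.9222, -0.3868)
∠(n_0, n_4) = 102.95°
δ = |180° − 102.95°| = 77.05°
77.05° > 2α = 66.05°  →  invalid

δ = 77.05°, invalid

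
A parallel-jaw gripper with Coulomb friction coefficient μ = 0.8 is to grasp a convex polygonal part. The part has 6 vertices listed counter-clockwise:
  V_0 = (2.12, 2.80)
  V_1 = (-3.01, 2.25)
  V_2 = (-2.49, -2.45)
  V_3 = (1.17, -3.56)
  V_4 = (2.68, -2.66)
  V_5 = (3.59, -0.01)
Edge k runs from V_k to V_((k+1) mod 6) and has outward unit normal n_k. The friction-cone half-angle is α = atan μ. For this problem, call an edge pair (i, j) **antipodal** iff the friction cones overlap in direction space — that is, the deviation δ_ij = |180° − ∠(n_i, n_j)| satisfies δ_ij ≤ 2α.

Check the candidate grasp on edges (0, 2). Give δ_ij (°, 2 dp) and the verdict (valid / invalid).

α = atan 0.8 = 38.66°;  2α = 77.32°
edge 0: e_0 = (-5.13, -0.55);  n_0 = (-0.1066, +0.9943)
edge 2: e_2 = (+3.66, -1.11);  n_2 = (-0.2902, -0.9570)
∠(n_0, n_2) = 157.01°
δ = |180° − 157.01°| = 22.99°
22.99° ≤ 2α = 77.32°  →  valid

δ = 22.99°, valid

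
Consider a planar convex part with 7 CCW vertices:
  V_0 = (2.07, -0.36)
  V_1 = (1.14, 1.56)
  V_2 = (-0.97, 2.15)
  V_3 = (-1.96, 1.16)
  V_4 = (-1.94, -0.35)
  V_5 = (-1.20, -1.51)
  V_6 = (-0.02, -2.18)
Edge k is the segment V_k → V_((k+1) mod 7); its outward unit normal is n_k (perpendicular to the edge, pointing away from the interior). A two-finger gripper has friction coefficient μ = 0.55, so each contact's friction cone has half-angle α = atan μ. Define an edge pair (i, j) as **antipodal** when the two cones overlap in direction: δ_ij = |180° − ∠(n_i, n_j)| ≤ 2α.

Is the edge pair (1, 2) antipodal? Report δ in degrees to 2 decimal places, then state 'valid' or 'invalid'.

δ = 119.38°, invalid

α = atan 0.55 = 28.81°;  2α = 57.62°
edge 1: e_1 = (-2.11, +0.59);  n_1 = (+0.2693, +0.9631)
edge 2: e_2 = (-0.99, -0.99);  n_2 = (-0.7071, +0.7071)
∠(n_1, n_2) = 60.62°
δ = |180° − 60.62°| = 119.38°
119.38° > 2α = 57.62°  →  invalid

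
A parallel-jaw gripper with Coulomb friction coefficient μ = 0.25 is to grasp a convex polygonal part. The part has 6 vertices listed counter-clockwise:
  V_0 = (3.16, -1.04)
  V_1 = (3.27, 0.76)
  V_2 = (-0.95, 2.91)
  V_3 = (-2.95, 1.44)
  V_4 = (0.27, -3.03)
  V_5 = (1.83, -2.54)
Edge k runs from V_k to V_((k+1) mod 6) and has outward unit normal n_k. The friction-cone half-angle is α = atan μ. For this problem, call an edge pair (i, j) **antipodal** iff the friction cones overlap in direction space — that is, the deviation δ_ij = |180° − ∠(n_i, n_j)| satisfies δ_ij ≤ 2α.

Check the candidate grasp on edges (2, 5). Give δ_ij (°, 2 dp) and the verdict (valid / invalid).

δ = 12.12°, valid

α = atan 0.25 = 14.04°;  2α = 28.07°
edge 2: e_2 = (-2.00, -1.47);  n_2 = (-0.5922, +0.8058)
edge 5: e_5 = (+1.33, +1.50);  n_5 = (+0.7482, -0.6634)
∠(n_2, n_5) = 167.88°
δ = |180° − 167.88°| = 12.12°
12.12° ≤ 2α = 28.07°  →  valid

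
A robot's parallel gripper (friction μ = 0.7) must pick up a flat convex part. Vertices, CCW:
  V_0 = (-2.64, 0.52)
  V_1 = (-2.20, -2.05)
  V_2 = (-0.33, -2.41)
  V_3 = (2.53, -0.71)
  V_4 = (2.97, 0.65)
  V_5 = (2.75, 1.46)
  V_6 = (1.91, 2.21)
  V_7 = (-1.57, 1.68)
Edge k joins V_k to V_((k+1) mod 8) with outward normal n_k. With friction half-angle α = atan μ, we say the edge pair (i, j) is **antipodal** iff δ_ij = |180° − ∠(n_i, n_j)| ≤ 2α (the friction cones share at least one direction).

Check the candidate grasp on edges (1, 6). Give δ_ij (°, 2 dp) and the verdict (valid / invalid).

α = atan 0.7 = 34.99°;  2α = 69.98°
edge 1: e_1 = (+1.87, -0.36);  n_1 = (-0.1890, -0.9820)
edge 6: e_6 = (-3.48, -0.53);  n_6 = (-0.1506, +0.9886)
∠(n_1, n_6) = 160.44°
δ = |180° − 160.44°| = 19.56°
19.56° ≤ 2α = 69.98°  →  valid

δ = 19.56°, valid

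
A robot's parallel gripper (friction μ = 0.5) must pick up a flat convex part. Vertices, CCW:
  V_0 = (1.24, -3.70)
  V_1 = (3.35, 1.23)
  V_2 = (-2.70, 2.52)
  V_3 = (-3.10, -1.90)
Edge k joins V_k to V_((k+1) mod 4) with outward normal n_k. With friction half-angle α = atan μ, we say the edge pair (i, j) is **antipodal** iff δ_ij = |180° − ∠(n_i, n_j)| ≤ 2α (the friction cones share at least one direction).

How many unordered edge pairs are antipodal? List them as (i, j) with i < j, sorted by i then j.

α = atan 0.5 = 26.57°;  2α = 53.13°
n_0 = (+0.9193, -0.3935)
n_1 = (+0.2085, +0.9780)
n_2 = (-0.9959, +0.0901)
n_3 = (-0.3831, -0.9237)
  (0,1): δ = 78.87°  ·
  (0,2): δ = 18.00°  ✓
  (0,3): δ = 90.64°  ·
  (1,2): δ = 83.13°  ·
  (1,3): δ = 10.49°  ✓
  (2,3): δ = 107.36°  ·
antipodal pairs: 2

count = 2; pairs: (0,2), (1,3)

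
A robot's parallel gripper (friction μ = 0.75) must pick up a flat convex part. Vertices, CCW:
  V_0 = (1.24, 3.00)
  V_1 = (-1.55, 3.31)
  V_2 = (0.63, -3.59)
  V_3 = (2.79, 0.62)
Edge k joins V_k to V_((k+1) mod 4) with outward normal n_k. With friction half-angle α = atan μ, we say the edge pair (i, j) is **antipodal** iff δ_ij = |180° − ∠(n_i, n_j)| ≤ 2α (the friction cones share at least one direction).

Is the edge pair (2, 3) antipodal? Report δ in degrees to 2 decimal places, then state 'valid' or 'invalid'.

δ = 119.76°, invalid

α = atan 0.75 = 36.87°;  2α = 73.74°
edge 2: e_2 = (+2.16, +4.21);  n_2 = (+0.8897, -0.4565)
edge 3: e_3 = (-1.55, +2.38);  n_3 = (+0.8380, +0.5457)
∠(n_2, n_3) = 60.24°
δ = |180° − 60.24°| = 119.76°
119.76° > 2α = 73.74°  →  invalid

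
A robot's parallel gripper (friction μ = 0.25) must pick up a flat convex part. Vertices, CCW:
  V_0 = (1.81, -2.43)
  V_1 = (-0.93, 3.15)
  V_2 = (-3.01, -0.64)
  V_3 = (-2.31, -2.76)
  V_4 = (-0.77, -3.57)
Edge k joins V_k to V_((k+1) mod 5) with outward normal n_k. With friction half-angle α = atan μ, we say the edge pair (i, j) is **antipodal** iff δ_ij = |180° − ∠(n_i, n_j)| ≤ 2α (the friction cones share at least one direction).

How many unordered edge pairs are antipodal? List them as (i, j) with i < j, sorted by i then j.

count = 1; pairs: (0,2)

α = atan 0.25 = 14.04°;  2α = 28.07°
n_0 = (+0.8976, +0.4408)
n_1 = (-0.8767, +0.4811)
n_2 = (-0.9496, -0.3135)
n_3 = (-0.4655, -0.8850)
n_4 = (+0.4042, -0.9147)
  (0,1): δ = 54.91°  ·
  (0,2): δ = 7.88°  ✓
  (0,3): δ = 36.10°  ·
  (0,4): δ = 87.69°  ·
  (1,2): δ = 132.97°  ·
  (1,3): δ = 88.98°  ·
  (1,4): δ = 37.40°  ·
  (2,3): δ = 136.02°  ·
  (2,4): δ = 84.43°  ·
  (3,4): δ = 128.42°  ·
antipodal pairs: 1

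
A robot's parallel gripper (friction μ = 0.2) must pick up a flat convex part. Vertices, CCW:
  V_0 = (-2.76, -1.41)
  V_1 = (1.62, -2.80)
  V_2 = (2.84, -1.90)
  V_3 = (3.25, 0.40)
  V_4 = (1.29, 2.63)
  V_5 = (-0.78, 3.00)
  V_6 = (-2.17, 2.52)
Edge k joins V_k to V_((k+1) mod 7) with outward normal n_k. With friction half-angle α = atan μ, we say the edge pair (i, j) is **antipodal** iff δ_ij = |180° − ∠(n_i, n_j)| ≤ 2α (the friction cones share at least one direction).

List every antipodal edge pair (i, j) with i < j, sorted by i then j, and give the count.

α = atan 0.2 = 11.31°;  2α = 22.62°
n_0 = (-0.3025, -0.9532)
n_1 = (+0.5936, -0.8047)
n_2 = (+0.9845, -0.1755)
n_3 = (+0.7511, +0.6602)
n_4 = (+0.1760, +0.9844)
n_5 = (-0.3264, +0.9452)
n_6 = (-0.9889, +0.1485)
  (0,1): δ = 125.98°  ·
  (0,2): δ = 82.50°  ·
  (0,3): δ = 31.08°  ·
  (0,4): δ = 7.47°  ✓
  (0,5): δ = 36.66°  ·
  (0,6): δ = 99.07°  ·
  (1,2): δ = 136.52°  ·
  (1,3): δ = 85.10°  ·
  (1,4): δ = 46.55°  ·
  (1,5): δ = 17.37°  ✓
  (1,6): δ = 45.05°  ·
  (2,3): δ = 128.58°  ·
  (2,4): δ = 90.03°  ·
  (2,5): δ = 60.84°  ·
  (2,6): δ = 1.57°  ✓
  (3,4): δ = 141.45°  ·
  (3,5): δ = 112.26°  ·
  (3,6): δ = 49.85°  ·
  (4,5): δ = 150.81°  ·
  (4,6): δ = 88.40°  ·
  (5,6): δ = 117.59°  ·
antipodal pairs: 3

count = 3; pairs: (0,4), (1,5), (2,6)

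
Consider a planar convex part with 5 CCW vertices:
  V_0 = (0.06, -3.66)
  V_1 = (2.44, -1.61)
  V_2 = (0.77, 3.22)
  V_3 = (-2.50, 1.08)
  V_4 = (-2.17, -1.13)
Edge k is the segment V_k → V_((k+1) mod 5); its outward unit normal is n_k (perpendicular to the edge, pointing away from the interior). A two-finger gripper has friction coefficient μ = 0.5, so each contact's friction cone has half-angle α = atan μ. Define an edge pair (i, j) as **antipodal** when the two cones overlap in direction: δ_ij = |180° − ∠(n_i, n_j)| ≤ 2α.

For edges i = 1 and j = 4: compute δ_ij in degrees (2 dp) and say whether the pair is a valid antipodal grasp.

δ = 22.32°, valid

α = atan 0.5 = 26.57°;  2α = 53.13°
edge 1: e_1 = (-1.67, +4.83);  n_1 = (+0.9451, +0.3268)
edge 4: e_4 = (+2.23, -2.53);  n_4 = (-0.7502, -0.6612)
∠(n_1, n_4) = 157.68°
δ = |180° − 157.68°| = 22.32°
22.32° ≤ 2α = 53.13°  →  valid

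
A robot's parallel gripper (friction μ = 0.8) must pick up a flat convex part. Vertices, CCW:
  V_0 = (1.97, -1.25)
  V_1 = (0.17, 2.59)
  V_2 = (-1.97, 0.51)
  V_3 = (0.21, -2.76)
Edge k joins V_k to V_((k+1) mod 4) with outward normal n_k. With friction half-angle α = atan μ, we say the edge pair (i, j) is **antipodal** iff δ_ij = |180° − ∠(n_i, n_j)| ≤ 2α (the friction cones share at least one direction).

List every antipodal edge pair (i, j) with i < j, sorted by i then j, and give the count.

α = atan 0.8 = 38.66°;  2α = 77.32°
n_0 = (+0.9055, +0.4244)
n_1 = (-0.6970, +0.7171)
n_2 = (-0.8321, -0.5547)
n_3 = (+0.6511, -0.7590)
  (0,1): δ = 70.93°  ✓
  (0,2): δ = 8.58°  ✓
  (0,3): δ = 105.51°  ·
  (1,2): δ = 100.50°  ·
  (1,3): δ = 3.56°  ✓
  (2,3): δ = 83.06°  ·
antipodal pairs: 3

count = 3; pairs: (0,1), (0,2), (1,3)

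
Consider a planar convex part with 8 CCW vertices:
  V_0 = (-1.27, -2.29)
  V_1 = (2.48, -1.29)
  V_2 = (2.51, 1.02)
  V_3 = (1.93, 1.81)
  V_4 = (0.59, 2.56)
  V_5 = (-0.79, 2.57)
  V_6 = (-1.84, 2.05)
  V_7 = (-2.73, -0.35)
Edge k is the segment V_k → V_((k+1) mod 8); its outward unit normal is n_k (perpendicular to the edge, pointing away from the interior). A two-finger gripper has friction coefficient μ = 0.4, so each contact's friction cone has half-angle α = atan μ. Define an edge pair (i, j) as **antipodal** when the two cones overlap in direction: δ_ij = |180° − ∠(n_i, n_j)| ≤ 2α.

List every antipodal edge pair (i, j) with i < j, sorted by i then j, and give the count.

α = atan 0.4 = 21.80°;  2α = 43.60°
n_0 = (+0.2577, -0.9662)
n_1 = (+0.9999, -0.0130)
n_2 = (+0.8061, +0.5918)
n_3 = (+0.4884, +0.8726)
n_4 = (+0.0072, +1.0000)
n_5 = (-0.4438, +0.8961)
n_6 = (-0.9376, +0.3477)
n_7 = (-0.7990, -0.6013)
  (0,1): δ = 105.68°  ·
  (0,2): δ = 68.65°  ·
  (0,3): δ = 44.17°  ·
  (0,4): δ = 15.35°  ✓
  (0,5): δ = 11.41°  ✓
  (0,6): δ = 54.72°  ·
  (0,7): δ = 112.03°  ·
  (1,2): δ = 142.97°  ·
  (1,3): δ = 118.49°  ·
  (1,4): δ = 89.67°  ·
  (1,5): δ = 62.91°  ·
  (1,6): δ = 19.60°  ✓
  (1,7): δ = 37.71°  ✓
  (2,3): δ = 155.52°  ·
  (2,4): δ = 126.70°  ·
  (2,5): δ = 99.94°  ·
  (2,6): δ = 56.63°  ·
  (2,7): δ = 0.68°  ✓
  (3,4): δ = 151.18°  ·
  (3,5): δ = 124.42°  ·
  (3,6): δ = 81.11°  ·
  (3,7): δ = 23.80°  ✓
  (4,5): δ = 153.24°  ·
  (4,6): δ = 109.93°  ·
  (4,7): δ = 52.62°  ·
  (5,6): δ = 136.69°  ·
  (5,7): δ = 79.38°  ·
  (6,7): δ = 122.69°  ·
antipodal pairs: 6

count = 6; pairs: (0,4), (0,5), (1,6), (1,7), (2,7), (3,7)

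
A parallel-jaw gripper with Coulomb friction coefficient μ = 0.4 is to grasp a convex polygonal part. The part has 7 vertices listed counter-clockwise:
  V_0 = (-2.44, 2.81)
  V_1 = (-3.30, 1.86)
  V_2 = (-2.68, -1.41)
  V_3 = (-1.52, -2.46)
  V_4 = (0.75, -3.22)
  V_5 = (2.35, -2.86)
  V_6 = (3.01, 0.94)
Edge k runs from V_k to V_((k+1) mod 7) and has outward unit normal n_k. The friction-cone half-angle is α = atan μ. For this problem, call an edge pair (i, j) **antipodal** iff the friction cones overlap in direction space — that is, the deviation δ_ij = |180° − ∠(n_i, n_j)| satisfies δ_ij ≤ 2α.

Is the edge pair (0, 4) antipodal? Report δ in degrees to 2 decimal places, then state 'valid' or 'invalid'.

δ = 35.17°, valid

α = atan 0.4 = 21.80°;  2α = 43.60°
edge 0: e_0 = (-0.86, -0.95);  n_0 = (-0.7414, +0.6711)
edge 4: e_4 = (+1.60, +0.36);  n_4 = (+0.2195, -0.9756)
∠(n_0, n_4) = 144.83°
δ = |180° − 144.83°| = 35.17°
35.17° ≤ 2α = 43.60°  →  valid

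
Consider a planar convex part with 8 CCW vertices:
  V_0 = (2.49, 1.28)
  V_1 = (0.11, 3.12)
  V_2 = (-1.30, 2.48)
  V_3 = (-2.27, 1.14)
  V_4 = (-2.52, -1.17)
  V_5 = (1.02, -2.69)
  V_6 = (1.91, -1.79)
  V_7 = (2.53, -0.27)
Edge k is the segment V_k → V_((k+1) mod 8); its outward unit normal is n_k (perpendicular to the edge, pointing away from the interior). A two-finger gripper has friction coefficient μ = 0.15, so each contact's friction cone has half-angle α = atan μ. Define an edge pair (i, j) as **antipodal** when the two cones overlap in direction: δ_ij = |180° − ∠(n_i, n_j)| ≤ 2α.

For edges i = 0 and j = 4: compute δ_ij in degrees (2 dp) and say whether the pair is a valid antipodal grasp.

α = atan 0.15 = 8.53°;  2α = 17.06°
edge 0: e_0 = (-2.38, +1.84);  n_0 = (+0.6116, +0.7911)
edge 4: e_4 = (+3.54, -1.52);  n_4 = (-0.3945, -0.9189)
∠(n_0, n_4) = 165.53°
δ = |180° − 165.53°| = 14.47°
14.47° ≤ 2α = 17.06°  →  valid

δ = 14.47°, valid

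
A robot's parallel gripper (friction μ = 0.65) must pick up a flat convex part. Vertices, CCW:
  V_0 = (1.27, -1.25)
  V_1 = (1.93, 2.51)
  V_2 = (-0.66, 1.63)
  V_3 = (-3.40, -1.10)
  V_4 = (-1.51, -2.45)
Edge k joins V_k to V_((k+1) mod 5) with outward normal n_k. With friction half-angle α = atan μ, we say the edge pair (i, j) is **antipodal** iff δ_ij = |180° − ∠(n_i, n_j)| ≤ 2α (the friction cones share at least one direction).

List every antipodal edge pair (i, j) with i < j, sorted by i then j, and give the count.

count = 6; pairs: (0,1), (0,2), (0,3), (1,3), (1,4), (2,4)

α = atan 0.65 = 33.02°;  2α = 66.05°
n_0 = (+0.9849, -0.1729)
n_1 = (-0.3217, +0.9468)
n_2 = (-0.7058, +0.7084)
n_3 = (-0.5812, -0.8137)
n_4 = (+0.3963, -0.9181)
  (0,1): δ = 61.28°  ✓
  (0,2): δ = 35.15°  ✓
  (0,3): δ = 64.42°  ✓
  (0,4): δ = 123.30°  ·
  (1,2): δ = 153.87°  ·
  (1,3): δ = 54.30°  ✓
  (1,4): δ = 4.58°  ✓
  (2,3): δ = 80.43°  ·
  (2,4): δ = 21.55°  ✓
  (3,4): δ = 121.11°  ·
antipodal pairs: 6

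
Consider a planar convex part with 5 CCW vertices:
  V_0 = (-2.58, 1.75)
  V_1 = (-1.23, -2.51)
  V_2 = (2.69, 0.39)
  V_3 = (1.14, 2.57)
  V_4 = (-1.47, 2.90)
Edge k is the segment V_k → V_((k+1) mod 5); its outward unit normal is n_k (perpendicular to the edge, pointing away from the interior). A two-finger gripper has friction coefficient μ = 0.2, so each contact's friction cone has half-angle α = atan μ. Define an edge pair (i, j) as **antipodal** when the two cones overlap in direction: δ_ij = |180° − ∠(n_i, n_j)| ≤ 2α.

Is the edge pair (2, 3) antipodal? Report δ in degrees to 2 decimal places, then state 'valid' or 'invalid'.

δ = 132.62°, invalid

α = atan 0.2 = 11.31°;  2α = 22.62°
edge 2: e_2 = (-1.55, +2.18);  n_2 = (+0.8150, +0.5795)
edge 3: e_3 = (-2.61, +0.33);  n_3 = (+0.1254, +0.9921)
∠(n_2, n_3) = 47.38°
δ = |180° − 47.38°| = 132.62°
132.62° > 2α = 22.62°  →  invalid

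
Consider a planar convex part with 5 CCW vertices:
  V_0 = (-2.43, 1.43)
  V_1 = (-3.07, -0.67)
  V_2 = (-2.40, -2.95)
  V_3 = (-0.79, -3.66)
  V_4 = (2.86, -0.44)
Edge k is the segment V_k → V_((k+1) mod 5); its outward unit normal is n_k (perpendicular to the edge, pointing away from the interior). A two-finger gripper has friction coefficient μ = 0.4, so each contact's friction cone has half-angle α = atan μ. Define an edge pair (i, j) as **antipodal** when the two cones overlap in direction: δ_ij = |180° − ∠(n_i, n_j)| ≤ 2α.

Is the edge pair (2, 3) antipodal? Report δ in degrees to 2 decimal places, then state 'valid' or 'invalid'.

δ = 114.78°, invalid

α = atan 0.4 = 21.80°;  2α = 43.60°
edge 2: e_2 = (+1.61, -0.71);  n_2 = (-0.4035, -0.9150)
edge 3: e_3 = (+3.65, +3.22);  n_3 = (+0.6616, -0.7499)
∠(n_2, n_3) = 65.22°
δ = |180° − 65.22°| = 114.78°
114.78° > 2α = 43.60°  →  invalid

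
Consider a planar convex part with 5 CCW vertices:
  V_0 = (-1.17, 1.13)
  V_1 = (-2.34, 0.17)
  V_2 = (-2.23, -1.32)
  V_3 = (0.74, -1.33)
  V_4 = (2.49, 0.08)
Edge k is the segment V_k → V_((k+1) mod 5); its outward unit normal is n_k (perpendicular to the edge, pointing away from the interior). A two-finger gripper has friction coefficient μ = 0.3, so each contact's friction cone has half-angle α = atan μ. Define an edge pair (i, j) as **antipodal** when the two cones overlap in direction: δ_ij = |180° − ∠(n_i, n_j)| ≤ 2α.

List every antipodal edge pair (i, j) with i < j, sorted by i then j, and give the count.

α = atan 0.3 = 16.70°;  2α = 33.40°
n_0 = (-0.6343, +0.7731)
n_1 = (-0.9973, -0.0736)
n_2 = (-0.0034, -1.0000)
n_3 = (+0.6274, -0.7787)
n_4 = (+0.2758, +0.9612)
  (0,1): δ = 125.15°  ·
  (0,2): δ = 39.56°  ·
  (0,3): δ = 0.51°  ✓
  (0,4): δ = 124.62°  ·
  (1,2): δ = 94.42°  ·
  (1,3): δ = 55.36°  ·
  (1,4): δ = 69.77°  ·
  (2,3): δ = 140.95°  ·
  (2,4): δ = 15.81°  ✓
  (3,4): δ = 54.87°  ·
antipodal pairs: 2

count = 2; pairs: (0,3), (2,4)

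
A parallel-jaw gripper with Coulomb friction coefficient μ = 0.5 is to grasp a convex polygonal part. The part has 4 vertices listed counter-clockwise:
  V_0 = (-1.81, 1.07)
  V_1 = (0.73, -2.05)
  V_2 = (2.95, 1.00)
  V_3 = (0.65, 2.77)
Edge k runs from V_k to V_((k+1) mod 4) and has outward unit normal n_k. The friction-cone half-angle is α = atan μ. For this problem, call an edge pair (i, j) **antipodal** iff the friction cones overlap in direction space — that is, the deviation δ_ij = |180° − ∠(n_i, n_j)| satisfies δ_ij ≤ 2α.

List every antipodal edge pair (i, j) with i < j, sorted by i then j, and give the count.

α = atan 0.5 = 26.57°;  2α = 53.13°
n_0 = (-0.7755, -0.6313)
n_1 = (+0.8085, -0.5885)
n_2 = (+0.6099, +0.7925)
n_3 = (-0.5685, +0.8227)
  (0,1): δ = 75.20°  ·
  (0,2): δ = 13.27°  ✓
  (0,3): δ = 85.50°  ·
  (1,2): δ = 91.53°  ·
  (1,3): δ = 19.30°  ✓
  (2,3): δ = 107.77°  ·
antipodal pairs: 2

count = 2; pairs: (0,2), (1,3)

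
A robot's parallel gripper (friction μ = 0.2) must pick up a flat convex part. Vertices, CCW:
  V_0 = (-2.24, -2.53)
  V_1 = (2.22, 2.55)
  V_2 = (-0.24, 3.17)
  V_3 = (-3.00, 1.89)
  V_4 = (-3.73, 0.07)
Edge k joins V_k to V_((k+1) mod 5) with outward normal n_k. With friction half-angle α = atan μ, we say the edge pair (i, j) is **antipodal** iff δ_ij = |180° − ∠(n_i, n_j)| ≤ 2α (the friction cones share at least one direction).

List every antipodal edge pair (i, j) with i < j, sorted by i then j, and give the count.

α = atan 0.2 = 11.31°;  2α = 22.62°
n_0 = (+0.7515, -0.6598)
n_1 = (+0.2444, +0.9697)
n_2 = (-0.4207, +0.9072)
n_3 = (-0.9281, +0.3723)
n_4 = (-0.8676, -0.4972)
  (0,1): δ = 62.86°  ·
  (0,2): δ = 23.84°  ·
  (0,3): δ = 19.43°  ✓
  (0,4): δ = 71.10°  ·
  (1,2): δ = 140.97°  ·
  (1,3): δ = 97.71°  ·
  (1,4): δ = 46.04°  ·
  (2,3): δ = 136.74°  ·
  (2,4): δ = 85.06°  ·
  (3,4): δ = 128.33°  ·
antipodal pairs: 1

count = 1; pairs: (0,3)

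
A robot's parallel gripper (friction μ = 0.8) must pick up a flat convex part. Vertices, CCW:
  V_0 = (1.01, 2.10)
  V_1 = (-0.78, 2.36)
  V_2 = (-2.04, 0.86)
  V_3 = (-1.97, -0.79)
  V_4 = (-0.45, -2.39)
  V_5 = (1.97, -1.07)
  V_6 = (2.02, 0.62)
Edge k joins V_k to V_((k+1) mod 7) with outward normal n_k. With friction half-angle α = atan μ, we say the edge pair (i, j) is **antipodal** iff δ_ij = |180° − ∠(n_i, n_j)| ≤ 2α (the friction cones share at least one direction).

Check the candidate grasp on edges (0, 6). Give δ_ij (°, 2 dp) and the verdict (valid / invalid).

α = atan 0.8 = 38.66°;  2α = 77.32°
edge 0: e_0 = (-1.79, +0.26);  n_0 = (+0.1437, +0.9896)
edge 6: e_6 = (-1.01, +1.48);  n_6 = (+0.8260, +0.5637)
∠(n_0, n_6) = 47.42°
δ = |180° − 47.42°| = 132.58°
132.58° > 2α = 77.32°  →  invalid

δ = 132.58°, invalid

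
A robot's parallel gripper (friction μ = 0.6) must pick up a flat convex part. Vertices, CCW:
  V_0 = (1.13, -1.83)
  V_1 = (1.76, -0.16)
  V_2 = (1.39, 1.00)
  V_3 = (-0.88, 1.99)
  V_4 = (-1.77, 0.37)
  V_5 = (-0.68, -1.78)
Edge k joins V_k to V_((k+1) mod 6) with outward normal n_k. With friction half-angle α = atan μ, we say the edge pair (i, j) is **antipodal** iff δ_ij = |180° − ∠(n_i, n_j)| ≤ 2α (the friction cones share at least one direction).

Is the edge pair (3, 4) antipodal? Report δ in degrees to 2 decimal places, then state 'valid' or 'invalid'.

δ = 124.33°, invalid

α = atan 0.6 = 30.96°;  2α = 61.93°
edge 3: e_3 = (-0.89, -1.62);  n_3 = (-0.8764, +0.4815)
edge 4: e_4 = (+1.09, -2.15);  n_4 = (-0.8919, -0.4522)
∠(n_3, n_4) = 55.67°
δ = |180° − 55.67°| = 124.33°
124.33° > 2α = 61.93°  →  invalid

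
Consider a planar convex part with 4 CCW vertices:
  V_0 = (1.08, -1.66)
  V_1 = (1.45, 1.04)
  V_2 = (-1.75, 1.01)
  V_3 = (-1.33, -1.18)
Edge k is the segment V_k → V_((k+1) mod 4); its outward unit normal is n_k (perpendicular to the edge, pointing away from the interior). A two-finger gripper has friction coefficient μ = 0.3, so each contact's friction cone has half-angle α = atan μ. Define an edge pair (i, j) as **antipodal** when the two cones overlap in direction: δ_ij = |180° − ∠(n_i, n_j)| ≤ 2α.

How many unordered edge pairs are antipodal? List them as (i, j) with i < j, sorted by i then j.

count = 2; pairs: (0,2), (1,3)

α = atan 0.3 = 16.70°;  2α = 33.40°
n_0 = (+0.9907, -0.1358)
n_1 = (-0.0094, +1.0000)
n_2 = (-0.9821, -0.1883)
n_3 = (-0.1953, -0.9807)
  (0,1): δ = 81.66°  ·
  (0,2): δ = 18.66°  ✓
  (0,3): δ = 86.54°  ·
  (1,2): δ = 79.68°  ·
  (1,3): δ = 11.80°  ✓
  (2,3): δ = 112.12°  ·
antipodal pairs: 2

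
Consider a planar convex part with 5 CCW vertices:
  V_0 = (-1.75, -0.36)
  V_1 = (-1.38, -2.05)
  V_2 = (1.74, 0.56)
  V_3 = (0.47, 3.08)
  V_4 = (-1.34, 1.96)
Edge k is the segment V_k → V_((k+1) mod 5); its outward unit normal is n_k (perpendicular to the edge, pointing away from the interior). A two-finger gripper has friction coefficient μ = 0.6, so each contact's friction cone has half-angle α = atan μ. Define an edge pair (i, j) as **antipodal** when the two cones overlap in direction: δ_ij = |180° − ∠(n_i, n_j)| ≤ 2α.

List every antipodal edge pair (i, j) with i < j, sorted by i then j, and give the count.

count = 4; pairs: (0,2), (1,3), (1,4), (2,4)

α = atan 0.6 = 30.96°;  2α = 61.93°
n_0 = (-0.9769, -0.2139)
n_1 = (+0.6416, -0.7670)
n_2 = (+0.8930, +0.4500)
n_3 = (-0.5262, +0.8504)
n_4 = (-0.9847, +0.1740)
  (0,1): δ = 62.44°  ·
  (0,2): δ = 14.40°  ✓
  (0,3): δ = 109.40°  ·
  (0,4): δ = 157.63°  ·
  (1,2): δ = 103.17°  ·
  (1,3): δ = 8.17°  ✓
  (1,4): δ = 40.06°  ✓
  (2,3): δ = 85.00°  ·
  (2,4): δ = 36.77°  ✓
  (3,4): δ = 131.77°  ·
antipodal pairs: 4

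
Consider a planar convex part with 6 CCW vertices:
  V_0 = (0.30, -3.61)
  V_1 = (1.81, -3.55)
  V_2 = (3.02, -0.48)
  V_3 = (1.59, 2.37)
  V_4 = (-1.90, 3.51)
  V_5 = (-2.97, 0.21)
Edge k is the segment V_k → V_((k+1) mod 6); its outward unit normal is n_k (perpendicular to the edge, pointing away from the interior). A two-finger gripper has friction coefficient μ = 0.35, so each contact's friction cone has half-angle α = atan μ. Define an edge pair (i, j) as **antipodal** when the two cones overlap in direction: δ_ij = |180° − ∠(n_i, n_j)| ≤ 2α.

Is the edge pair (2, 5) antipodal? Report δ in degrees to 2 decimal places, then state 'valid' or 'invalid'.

δ = 13.92°, valid

α = atan 0.35 = 19.29°;  2α = 38.58°
edge 2: e_2 = (-1.43, +2.85);  n_2 = (+0.8938, +0.4485)
edge 5: e_5 = (+3.27, -3.82);  n_5 = (-0.7597, -0.6503)
∠(n_2, n_5) = 166.08°
δ = |180° − 166.08°| = 13.92°
13.92° ≤ 2α = 38.58°  →  valid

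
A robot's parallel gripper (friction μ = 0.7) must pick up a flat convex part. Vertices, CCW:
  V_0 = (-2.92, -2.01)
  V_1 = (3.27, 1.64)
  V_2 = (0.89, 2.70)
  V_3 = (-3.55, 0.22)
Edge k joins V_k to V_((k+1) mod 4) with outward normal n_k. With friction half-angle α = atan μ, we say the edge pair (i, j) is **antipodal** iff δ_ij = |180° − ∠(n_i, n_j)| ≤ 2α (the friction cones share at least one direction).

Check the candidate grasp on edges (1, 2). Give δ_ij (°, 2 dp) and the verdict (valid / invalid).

α = atan 0.7 = 34.99°;  2α = 69.98°
edge 1: e_1 = (-2.38, +1.06);  n_1 = (+0.4069, +0.9135)
edge 2: e_2 = (-4.44, -2.48);  n_2 = (-0.4876, +0.8730)
∠(n_1, n_2) = 53.19°
δ = |180° − 53.19°| = 126.81°
126.81° > 2α = 69.98°  →  invalid

δ = 126.81°, invalid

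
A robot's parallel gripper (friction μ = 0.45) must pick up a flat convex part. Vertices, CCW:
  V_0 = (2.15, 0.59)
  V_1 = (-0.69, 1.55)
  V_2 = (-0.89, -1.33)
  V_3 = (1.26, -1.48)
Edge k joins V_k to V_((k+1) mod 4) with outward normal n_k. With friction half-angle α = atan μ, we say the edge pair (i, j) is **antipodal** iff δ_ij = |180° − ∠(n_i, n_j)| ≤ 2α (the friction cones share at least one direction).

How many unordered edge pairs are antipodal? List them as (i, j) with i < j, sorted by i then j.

count = 2; pairs: (0,2), (1,3)

α = atan 0.45 = 24.23°;  2α = 48.46°
n_0 = (+0.3202, +0.9473)
n_1 = (-0.9976, +0.0693)
n_2 = (-0.0696, -0.9976)
n_3 = (+0.9187, -0.3950)
  (0,1): δ = 75.30°  ·
  (0,2): δ = 14.69°  ✓
  (0,3): δ = 85.41°  ·
  (1,2): δ = 90.02°  ·
  (1,3): δ = 19.29°  ✓
  (2,3): δ = 109.27°  ·
antipodal pairs: 2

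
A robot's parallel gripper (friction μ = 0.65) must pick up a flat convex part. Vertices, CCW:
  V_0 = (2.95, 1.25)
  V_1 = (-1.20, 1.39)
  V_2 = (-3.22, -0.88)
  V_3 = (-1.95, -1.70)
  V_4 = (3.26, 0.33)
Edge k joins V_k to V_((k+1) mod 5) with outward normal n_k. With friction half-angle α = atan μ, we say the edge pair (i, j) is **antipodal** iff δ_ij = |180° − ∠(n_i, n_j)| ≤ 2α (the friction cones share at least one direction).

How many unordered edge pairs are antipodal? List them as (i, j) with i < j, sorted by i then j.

α = atan 0.65 = 33.02°;  2α = 66.05°
n_0 = (+0.0337, +0.9994)
n_1 = (-0.7470, +0.6648)
n_2 = (-0.5424, -0.8401)
n_3 = (+0.3631, -0.9318)
n_4 = (+0.9476, +0.3193)
  (0,1): δ = 129.73°  ·
  (0,2): δ = 30.92°  ✓
  (0,3): δ = 23.22°  ✓
  (0,4): δ = 110.55°  ·
  (1,2): δ = 81.18°  ·
  (1,3): δ = 27.05°  ✓
  (1,4): δ = 60.29°  ✓
  (2,3): δ = 125.86°  ·
  (2,4): δ = 38.53°  ✓
  (3,4): δ = 92.67°  ·
antipodal pairs: 5

count = 5; pairs: (0,2), (0,3), (1,3), (1,4), (2,4)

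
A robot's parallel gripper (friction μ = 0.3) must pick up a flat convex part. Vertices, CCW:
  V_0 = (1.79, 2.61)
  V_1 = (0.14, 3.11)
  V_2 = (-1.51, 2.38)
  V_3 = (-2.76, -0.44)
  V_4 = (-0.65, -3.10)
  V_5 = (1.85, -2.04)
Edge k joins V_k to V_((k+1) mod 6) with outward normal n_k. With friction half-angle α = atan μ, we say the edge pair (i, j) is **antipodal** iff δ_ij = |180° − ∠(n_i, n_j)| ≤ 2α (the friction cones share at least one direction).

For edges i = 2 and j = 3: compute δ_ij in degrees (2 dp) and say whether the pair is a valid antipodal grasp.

δ = 117.67°, invalid

α = atan 0.3 = 16.70°;  2α = 33.40°
edge 2: e_2 = (-1.25, -2.82);  n_2 = (-0.9142, +0.4052)
edge 3: e_3 = (+2.11, -2.66);  n_3 = (-0.7834, -0.6215)
∠(n_2, n_3) = 62.33°
δ = |180° − 62.33°| = 117.67°
117.67° > 2α = 33.40°  →  invalid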